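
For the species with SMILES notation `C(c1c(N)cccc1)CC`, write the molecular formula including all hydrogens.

Heavy atoms from the SMILES: 9 C, 1 N.
Implicit hydrogens by atom environment:
  4 × C (aromatic): 1 H each → 4
  2 × C: 2 H each → 4
  2 × C (aromatic): no H
  1 × C: 3 H
  1 × N: 2 H
  Total hydrogens = 13.
Molecular formula: C9H13N

C9H13N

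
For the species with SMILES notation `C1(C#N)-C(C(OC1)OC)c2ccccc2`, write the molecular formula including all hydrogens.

Heavy atoms from the SMILES: 12 C, 1 N, 2 O.
Implicit hydrogens by atom environment:
  5 × C (aromatic): 1 H each → 5
  3 × C: 1 H each → 3
  2 × O: no H
  1 × C: 3 H
  1 × C: 2 H
  1 × C (aromatic): no H
  1 × C: no H
  1 × N: no H
  Total hydrogens = 13.
Molecular formula: C12H13NO2

C12H13NO2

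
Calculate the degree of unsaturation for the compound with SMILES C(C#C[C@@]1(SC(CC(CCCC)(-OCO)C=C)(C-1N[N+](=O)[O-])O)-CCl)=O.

6

Molecular formula from the SMILES: C16H23ClN2O6S.
DoU = (2C + 2 + N − H − X)/2 = (2·16 + 2 + 2 − 23 − 1)/2 = 12/2 = 6.
(Structurally: 1 ring(s) + 5 π bond(s) = 6.)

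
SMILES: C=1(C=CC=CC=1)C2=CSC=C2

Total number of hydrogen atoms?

8

Hydrogens are implicit in SMILES; fill each atom to its normal valence:
  8 × C (aromatic): 1 H each → 8
  2 × C (aromatic): no H
  1 × S (aromatic): no H
  Total hydrogens = 8.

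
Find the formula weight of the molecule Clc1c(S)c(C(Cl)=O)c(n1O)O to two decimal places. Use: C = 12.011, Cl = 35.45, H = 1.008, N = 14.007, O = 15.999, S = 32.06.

228.04

Molecular formula: C5H3Cl2NO3S.
M = 5×12.011 + 2×35.45 + 3×1.008 + 1×14.007 + 3×15.999 + 1×32.06 = 228.04 g/mol.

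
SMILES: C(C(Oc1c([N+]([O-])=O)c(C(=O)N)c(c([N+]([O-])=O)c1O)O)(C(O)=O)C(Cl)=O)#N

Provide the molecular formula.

C11H5ClN4O11

Heavy atoms from the SMILES: 11 C, 1 Cl, 4 N, 11 O.
Implicit hydrogens by atom environment:
  6 × C (aromatic): no H
  6 × O: no H
  5 × C: no H
  3 × O: 1 H each → 3
  2 × N (charge +1): no H
  2 × O (charge -1): no H
  1 × Cl: no H
  1 × N: 2 H
  1 × N: no H
  Total hydrogens = 5.
Molecular formula: C11H5ClN4O11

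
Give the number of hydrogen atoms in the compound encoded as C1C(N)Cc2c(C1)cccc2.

Hydrogens are implicit in SMILES; fill each atom to its normal valence:
  4 × C (aromatic): 1 H each → 4
  3 × C: 2 H each → 6
  2 × C (aromatic): no H
  1 × C: 1 H
  1 × N: 2 H
  Total hydrogens = 13.

13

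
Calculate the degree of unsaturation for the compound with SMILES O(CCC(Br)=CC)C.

1

Molecular formula from the SMILES: C6H11BrO.
DoU = (2C + 2 + N − H − X)/2 = (2·6 + 2 + 0 − 11 − 1)/2 = 2/2 = 1.
(Structurally: 0 ring(s) + 1 π bond(s) = 1.)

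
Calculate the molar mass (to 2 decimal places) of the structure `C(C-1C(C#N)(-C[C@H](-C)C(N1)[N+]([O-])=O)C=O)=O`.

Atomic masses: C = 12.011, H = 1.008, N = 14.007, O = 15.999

225.20

Molecular formula: C9H11N3O4.
M = 9×12.011 + 11×1.008 + 3×14.007 + 4×15.999 = 225.20 g/mol.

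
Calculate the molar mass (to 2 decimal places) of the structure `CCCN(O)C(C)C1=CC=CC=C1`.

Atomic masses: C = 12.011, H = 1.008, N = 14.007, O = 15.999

179.26

Molecular formula: C11H17NO.
M = 11×12.011 + 17×1.008 + 1×14.007 + 1×15.999 = 179.26 g/mol.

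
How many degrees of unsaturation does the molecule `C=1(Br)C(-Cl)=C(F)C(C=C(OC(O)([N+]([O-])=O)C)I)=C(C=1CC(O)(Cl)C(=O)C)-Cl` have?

7

Molecular formula from the SMILES: C14H11BrCl3FINO6.
DoU = (2C + 2 + N − H − X)/2 = (2·14 + 2 + 1 − 11 − 6)/2 = 14/2 = 7.
(Structurally: 1 ring(s) + 6 π bond(s) = 7.)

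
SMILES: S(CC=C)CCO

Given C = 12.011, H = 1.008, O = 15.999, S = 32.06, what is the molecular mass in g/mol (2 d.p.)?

Molecular formula: C5H10OS.
M = 5×12.011 + 10×1.008 + 1×15.999 + 1×32.06 = 118.19 g/mol.

118.19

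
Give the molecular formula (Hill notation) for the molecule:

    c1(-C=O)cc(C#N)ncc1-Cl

C7H3ClN2O

Heavy atoms from the SMILES: 7 C, 1 Cl, 2 N, 1 O.
Implicit hydrogens by atom environment:
  3 × C (aromatic): no H
  2 × C (aromatic): 1 H each → 2
  1 × C: 1 H
  1 × C: no H
  1 × Cl: no H
  1 × N (aromatic): no H
  1 × N: no H
  1 × O: no H
  Total hydrogens = 3.
Molecular formula: C7H3ClN2O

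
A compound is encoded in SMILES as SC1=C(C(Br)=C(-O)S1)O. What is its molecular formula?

C4H3BrO2S2

Heavy atoms from the SMILES: 1 Br, 4 C, 2 O, 2 S.
Implicit hydrogens by atom environment:
  4 × C (aromatic): no H
  2 × O: 1 H each → 2
  1 × Br: no H
  1 × S: 1 H
  1 × S (aromatic): no H
  Total hydrogens = 3.
Molecular formula: C4H3BrO2S2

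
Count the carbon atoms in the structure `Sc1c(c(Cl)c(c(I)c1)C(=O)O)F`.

The symbol for carbon appears 7 times in the SMILES. Lowercase c denotes aromatic carbon and counts toward C.

7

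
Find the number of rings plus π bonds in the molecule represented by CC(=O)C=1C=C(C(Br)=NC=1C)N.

5

Molecular formula from the SMILES: C8H9BrN2O.
DoU = (2C + 2 + N − H − X)/2 = (2·8 + 2 + 2 − 9 − 1)/2 = 10/2 = 5.
(Structurally: 1 ring(s) + 4 π bond(s) = 5.)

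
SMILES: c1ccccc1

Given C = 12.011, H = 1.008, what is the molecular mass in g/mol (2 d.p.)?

78.11

Molecular formula: C6H6.
M = 6×12.011 + 6×1.008 = 78.11 g/mol.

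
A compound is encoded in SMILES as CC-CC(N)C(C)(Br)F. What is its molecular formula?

Heavy atoms from the SMILES: 1 Br, 6 C, 1 F, 1 N.
Implicit hydrogens by atom environment:
  2 × C: 3 H each → 6
  2 × C: 2 H each → 4
  1 × Br: no H
  1 × C: 1 H
  1 × C: no H
  1 × F: no H
  1 × N: 2 H
  Total hydrogens = 13.
Molecular formula: C6H13BrFN

C6H13BrFN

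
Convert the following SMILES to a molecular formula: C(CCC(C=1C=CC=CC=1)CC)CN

Heavy atoms from the SMILES: 13 C, 1 N.
Implicit hydrogens by atom environment:
  5 × C: 2 H each → 10
  5 × C (aromatic): 1 H each → 5
  1 × C: 3 H
  1 × C: 1 H
  1 × C (aromatic): no H
  1 × N: 2 H
  Total hydrogens = 21.
Molecular formula: C13H21N

C13H21N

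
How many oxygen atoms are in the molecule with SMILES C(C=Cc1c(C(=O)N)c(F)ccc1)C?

The symbol for oxygen appears 1 time in the SMILES.

1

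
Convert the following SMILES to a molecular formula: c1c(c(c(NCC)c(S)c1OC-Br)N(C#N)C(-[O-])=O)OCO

C12H13BrN3O5S-

Heavy atoms from the SMILES: 1 Br, 12 C, 3 N, 5 O, 1 S.
Implicit hydrogens by atom environment:
  5 × C (aromatic): no H
  3 × C: 2 H each → 6
  3 × O: no H
  2 × C: no H
  2 × N: no H
  1 × Br: no H
  1 × C: 3 H
  1 × C (aromatic): 1 H
  1 × N: 1 H
  1 × O: 1 H
  1 × O (charge -1): no H
  1 × S: 1 H
  Total hydrogens = 13.
Net charge -1.
Molecular formula: C12H13BrN3O5S-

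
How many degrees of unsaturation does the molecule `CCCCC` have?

Molecular formula from the SMILES: C5H12.
DoU = (2C + 2 + N − H − X)/2 = (2·5 + 2 + 0 − 12 − 0)/2 = 0/2 = 0.
(Structurally: 0 ring(s) + 0 π bond(s) = 0.)

0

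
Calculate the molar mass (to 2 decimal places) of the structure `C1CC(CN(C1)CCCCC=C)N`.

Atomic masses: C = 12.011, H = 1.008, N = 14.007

Molecular formula: C11H22N2.
M = 11×12.011 + 22×1.008 + 2×14.007 = 182.31 g/mol.

182.31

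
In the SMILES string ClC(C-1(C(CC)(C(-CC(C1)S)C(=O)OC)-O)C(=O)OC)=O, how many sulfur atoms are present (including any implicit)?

1

The symbol for sulfur appears 1 time in the SMILES.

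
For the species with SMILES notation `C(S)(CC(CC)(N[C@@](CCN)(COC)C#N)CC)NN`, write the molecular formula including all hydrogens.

C13H29N5OS

Heavy atoms from the SMILES: 13 C, 5 N, 1 O, 1 S.
Implicit hydrogens by atom environment:
  6 × C: 2 H each → 12
  3 × C: 3 H each → 9
  3 × C: no H
  2 × N: 2 H each → 4
  2 × N: 1 H each → 2
  1 × C: 1 H
  1 × N: no H
  1 × O: no H
  1 × S: 1 H
  Total hydrogens = 29.
Molecular formula: C13H29N5OS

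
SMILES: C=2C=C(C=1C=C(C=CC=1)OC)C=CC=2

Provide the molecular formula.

C13H12O

Heavy atoms from the SMILES: 13 C, 1 O.
Implicit hydrogens by atom environment:
  9 × C (aromatic): 1 H each → 9
  3 × C (aromatic): no H
  1 × C: 3 H
  1 × O: no H
  Total hydrogens = 12.
Molecular formula: C13H12O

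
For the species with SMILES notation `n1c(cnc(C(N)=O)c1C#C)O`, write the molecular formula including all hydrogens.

C7H5N3O2

Heavy atoms from the SMILES: 7 C, 3 N, 2 O.
Implicit hydrogens by atom environment:
  3 × C (aromatic): no H
  2 × C: no H
  2 × N (aromatic): no H
  1 × C (aromatic): 1 H
  1 × C: 1 H
  1 × N: 2 H
  1 × O: 1 H
  1 × O: no H
  Total hydrogens = 5.
Molecular formula: C7H5N3O2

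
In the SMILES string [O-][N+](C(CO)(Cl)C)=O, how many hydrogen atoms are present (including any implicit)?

6

Hydrogens are implicit in SMILES; fill each atom to its normal valence:
  1 × C: 3 H
  1 × C: 2 H
  1 × C: no H
  1 × Cl: no H
  1 × N (charge +1): no H
  1 × O: 1 H
  1 × O: no H
  1 × O (charge -1): no H
  Total hydrogens = 6.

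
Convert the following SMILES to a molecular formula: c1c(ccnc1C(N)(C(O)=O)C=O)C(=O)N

C9H9N3O4

Heavy atoms from the SMILES: 9 C, 3 N, 4 O.
Implicit hydrogens by atom environment:
  3 × C (aromatic): 1 H each → 3
  3 × C: no H
  3 × O: no H
  2 × C (aromatic): no H
  2 × N: 2 H each → 4
  1 × C: 1 H
  1 × N (aromatic): no H
  1 × O: 1 H
  Total hydrogens = 9.
Molecular formula: C9H9N3O4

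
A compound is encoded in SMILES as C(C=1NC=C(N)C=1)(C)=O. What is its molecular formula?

Heavy atoms from the SMILES: 6 C, 2 N, 1 O.
Implicit hydrogens by atom environment:
  2 × C (aromatic): 1 H each → 2
  2 × C (aromatic): no H
  1 × C: 3 H
  1 × C: no H
  1 × N: 2 H
  1 × N (aromatic): 1 H
  1 × O: no H
  Total hydrogens = 8.
Molecular formula: C6H8N2O

C6H8N2O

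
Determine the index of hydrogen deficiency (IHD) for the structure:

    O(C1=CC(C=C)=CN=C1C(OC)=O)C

6

Molecular formula from the SMILES: C10H11NO3.
DoU = (2C + 2 + N − H − X)/2 = (2·10 + 2 + 1 − 11 − 0)/2 = 12/2 = 6.
(Structurally: 1 ring(s) + 5 π bond(s) = 6.)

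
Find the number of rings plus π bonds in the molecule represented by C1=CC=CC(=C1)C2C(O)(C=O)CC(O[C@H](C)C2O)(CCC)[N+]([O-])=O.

Molecular formula from the SMILES: C17H23NO6.
DoU = (2C + 2 + N − H − X)/2 = (2·17 + 2 + 1 − 23 − 0)/2 = 14/2 = 7.
(Structurally: 2 ring(s) + 5 π bond(s) = 7.)

7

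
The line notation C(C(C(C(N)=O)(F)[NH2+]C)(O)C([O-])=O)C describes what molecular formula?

C7H13FN2O4

Heavy atoms from the SMILES: 7 C, 1 F, 2 N, 4 O.
Implicit hydrogens by atom environment:
  4 × C: no H
  2 × C: 3 H each → 6
  2 × O: no H
  1 × C: 2 H
  1 × F: no H
  1 × N: 2 H
  1 × N (charge +1): 2 H
  1 × O: 1 H
  1 × O (charge -1): no H
  Total hydrogens = 13.
Molecular formula: C7H13FN2O4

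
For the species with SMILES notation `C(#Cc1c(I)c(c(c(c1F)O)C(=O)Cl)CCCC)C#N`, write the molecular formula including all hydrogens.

Heavy atoms from the SMILES: 14 C, 1 Cl, 1 F, 1 I, 1 N, 2 O.
Implicit hydrogens by atom environment:
  6 × C (aromatic): no H
  4 × C: no H
  3 × C: 2 H each → 6
  1 × C: 3 H
  1 × Cl: no H
  1 × F: no H
  1 × I: no H
  1 × N: no H
  1 × O: 1 H
  1 × O: no H
  Total hydrogens = 10.
Molecular formula: C14H10ClFINO2

C14H10ClFINO2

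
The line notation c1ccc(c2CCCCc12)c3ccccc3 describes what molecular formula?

C16H16

Heavy atoms from the SMILES: 16 C.
Implicit hydrogens by atom environment:
  8 × C (aromatic): 1 H each → 8
  4 × C: 2 H each → 8
  4 × C (aromatic): no H
  Total hydrogens = 16.
Molecular formula: C16H16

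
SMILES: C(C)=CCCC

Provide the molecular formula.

Heavy atoms from the SMILES: 6 C.
Implicit hydrogens by atom environment:
  2 × C: 3 H each → 6
  2 × C: 2 H each → 4
  2 × C: 1 H each → 2
  Total hydrogens = 12.
Molecular formula: C6H12

C6H12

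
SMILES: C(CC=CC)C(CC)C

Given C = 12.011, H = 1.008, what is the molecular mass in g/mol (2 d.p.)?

Molecular formula: C9H18.
M = 9×12.011 + 18×1.008 = 126.24 g/mol.

126.24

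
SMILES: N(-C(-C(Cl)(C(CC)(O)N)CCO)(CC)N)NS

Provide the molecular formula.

C9H23ClN4O2S

Heavy atoms from the SMILES: 9 C, 1 Cl, 4 N, 2 O, 1 S.
Implicit hydrogens by atom environment:
  4 × C: 2 H each → 8
  3 × C: no H
  2 × C: 3 H each → 6
  2 × N: 2 H each → 4
  2 × N: 1 H each → 2
  2 × O: 1 H each → 2
  1 × Cl: no H
  1 × S: 1 H
  Total hydrogens = 23.
Molecular formula: C9H23ClN4O2S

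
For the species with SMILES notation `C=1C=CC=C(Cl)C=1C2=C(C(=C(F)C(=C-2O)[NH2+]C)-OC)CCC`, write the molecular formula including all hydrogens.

Heavy atoms from the SMILES: 17 C, 1 Cl, 1 F, 1 N, 2 O.
Implicit hydrogens by atom environment:
  8 × C (aromatic): no H
  4 × C (aromatic): 1 H each → 4
  3 × C: 3 H each → 9
  2 × C: 2 H each → 4
  1 × Cl: no H
  1 × F: no H
  1 × N (charge +1): 2 H
  1 × O: 1 H
  1 × O: no H
  Total hydrogens = 20.
Net charge +1.
Molecular formula: C17H20ClFNO2+

C17H20ClFNO2+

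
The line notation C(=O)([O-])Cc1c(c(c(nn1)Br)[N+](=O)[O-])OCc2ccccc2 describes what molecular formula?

C13H9BrN3O5-

Heavy atoms from the SMILES: 1 Br, 13 C, 3 N, 5 O.
Implicit hydrogens by atom environment:
  5 × C (aromatic): 1 H each → 5
  5 × C (aromatic): no H
  3 × O: no H
  2 × C: 2 H each → 4
  2 × N (aromatic): no H
  2 × O (charge -1): no H
  1 × Br: no H
  1 × C: no H
  1 × N (charge +1): no H
  Total hydrogens = 9.
Net charge -1.
Molecular formula: C13H9BrN3O5-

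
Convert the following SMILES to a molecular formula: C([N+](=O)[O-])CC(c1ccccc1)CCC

Heavy atoms from the SMILES: 12 C, 1 N, 2 O.
Implicit hydrogens by atom environment:
  5 × C (aromatic): 1 H each → 5
  4 × C: 2 H each → 8
  1 × C: 3 H
  1 × C: 1 H
  1 × C (aromatic): no H
  1 × N (charge +1): no H
  1 × O: no H
  1 × O (charge -1): no H
  Total hydrogens = 17.
Molecular formula: C12H17NO2

C12H17NO2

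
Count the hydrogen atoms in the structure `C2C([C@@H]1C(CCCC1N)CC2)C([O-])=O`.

18

Hydrogens are implicit in SMILES; fill each atom to its normal valence:
  6 × C: 2 H each → 12
  4 × C: 1 H each → 4
  1 × C: no H
  1 × N: 2 H
  1 × O: no H
  1 × O (charge -1): no H
  Total hydrogens = 18.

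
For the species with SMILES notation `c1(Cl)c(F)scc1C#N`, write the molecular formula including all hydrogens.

C5HClFNS

Heavy atoms from the SMILES: 5 C, 1 Cl, 1 F, 1 N, 1 S.
Implicit hydrogens by atom environment:
  3 × C (aromatic): no H
  1 × C (aromatic): 1 H
  1 × C: no H
  1 × Cl: no H
  1 × F: no H
  1 × N: no H
  1 × S (aromatic): no H
  Total hydrogens = 1.
Molecular formula: C5HClFNS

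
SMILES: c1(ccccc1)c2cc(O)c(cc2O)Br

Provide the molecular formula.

C12H9BrO2

Heavy atoms from the SMILES: 1 Br, 12 C, 2 O.
Implicit hydrogens by atom environment:
  7 × C (aromatic): 1 H each → 7
  5 × C (aromatic): no H
  2 × O: 1 H each → 2
  1 × Br: no H
  Total hydrogens = 9.
Molecular formula: C12H9BrO2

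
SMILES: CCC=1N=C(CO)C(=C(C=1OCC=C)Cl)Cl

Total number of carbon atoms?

The symbol for carbon appears 11 times in the SMILES. (Cl is a single chlorine, not C + l.)

11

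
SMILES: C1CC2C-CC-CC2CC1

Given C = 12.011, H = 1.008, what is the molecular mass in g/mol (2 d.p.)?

Molecular formula: C10H18.
M = 10×12.011 + 18×1.008 = 138.25 g/mol.

138.25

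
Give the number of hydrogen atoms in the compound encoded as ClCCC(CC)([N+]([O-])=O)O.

10

Hydrogens are implicit in SMILES; fill each atom to its normal valence:
  3 × C: 2 H each → 6
  1 × C: 3 H
  1 × C: no H
  1 × Cl: no H
  1 × N (charge +1): no H
  1 × O: 1 H
  1 × O: no H
  1 × O (charge -1): no H
  Total hydrogens = 10.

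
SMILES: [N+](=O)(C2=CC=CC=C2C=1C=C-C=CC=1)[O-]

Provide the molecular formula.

C12H9NO2

Heavy atoms from the SMILES: 12 C, 1 N, 2 O.
Implicit hydrogens by atom environment:
  9 × C (aromatic): 1 H each → 9
  3 × C (aromatic): no H
  1 × N (charge +1): no H
  1 × O: no H
  1 × O (charge -1): no H
  Total hydrogens = 9.
Molecular formula: C12H9NO2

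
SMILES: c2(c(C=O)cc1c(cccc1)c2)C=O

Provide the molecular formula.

Heavy atoms from the SMILES: 12 C, 2 O.
Implicit hydrogens by atom environment:
  6 × C (aromatic): 1 H each → 6
  4 × C (aromatic): no H
  2 × C: 1 H each → 2
  2 × O: no H
  Total hydrogens = 8.
Molecular formula: C12H8O2

C12H8O2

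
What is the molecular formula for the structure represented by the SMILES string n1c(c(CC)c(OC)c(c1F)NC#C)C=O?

Heavy atoms from the SMILES: 11 C, 1 F, 2 N, 2 O.
Implicit hydrogens by atom environment:
  5 × C (aromatic): no H
  2 × C: 3 H each → 6
  2 × C: 1 H each → 2
  2 × O: no H
  1 × C: 2 H
  1 × C: no H
  1 × F: no H
  1 × N: 1 H
  1 × N (aromatic): no H
  Total hydrogens = 11.
Molecular formula: C11H11FN2O2

C11H11FN2O2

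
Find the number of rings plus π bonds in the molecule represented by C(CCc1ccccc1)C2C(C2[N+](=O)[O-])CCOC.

Molecular formula from the SMILES: C15H21NO3.
DoU = (2C + 2 + N − H − X)/2 = (2·15 + 2 + 1 − 21 − 0)/2 = 12/2 = 6.
(Structurally: 2 ring(s) + 4 π bond(s) = 6.)

6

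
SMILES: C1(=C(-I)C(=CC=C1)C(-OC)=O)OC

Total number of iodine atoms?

The symbol for iodine appears 1 time in the SMILES.

1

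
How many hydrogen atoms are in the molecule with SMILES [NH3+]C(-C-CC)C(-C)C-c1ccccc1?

Hydrogens are implicit in SMILES; fill each atom to its normal valence:
  5 × C (aromatic): 1 H each → 5
  3 × C: 2 H each → 6
  2 × C: 3 H each → 6
  2 × C: 1 H each → 2
  1 × C (aromatic): no H
  1 × N (charge +1): 3 H
  Total hydrogens = 22.

22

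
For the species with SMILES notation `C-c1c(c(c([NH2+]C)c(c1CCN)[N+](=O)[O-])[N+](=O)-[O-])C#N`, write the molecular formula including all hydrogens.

Heavy atoms from the SMILES: 11 C, 5 N, 4 O.
Implicit hydrogens by atom environment:
  6 × C (aromatic): no H
  2 × C: 3 H each → 6
  2 × C: 2 H each → 4
  2 × N (charge +1): no H
  2 × O: no H
  2 × O (charge -1): no H
  1 × C: no H
  1 × N (charge +1): 2 H
  1 × N: 2 H
  1 × N: no H
  Total hydrogens = 14.
Net charge +1.
Molecular formula: C11H14N5O4+

C11H14N5O4+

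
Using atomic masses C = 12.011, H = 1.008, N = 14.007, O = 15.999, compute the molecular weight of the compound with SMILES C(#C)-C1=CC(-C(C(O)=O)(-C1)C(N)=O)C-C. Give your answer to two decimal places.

207.23

Molecular formula: C11H13NO3.
M = 11×12.011 + 13×1.008 + 1×14.007 + 3×15.999 = 207.23 g/mol.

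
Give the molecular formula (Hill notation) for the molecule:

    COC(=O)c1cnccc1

C7H7NO2

Heavy atoms from the SMILES: 7 C, 1 N, 2 O.
Implicit hydrogens by atom environment:
  4 × C (aromatic): 1 H each → 4
  2 × O: no H
  1 × C: 3 H
  1 × C (aromatic): no H
  1 × C: no H
  1 × N (aromatic): no H
  Total hydrogens = 7.
Molecular formula: C7H7NO2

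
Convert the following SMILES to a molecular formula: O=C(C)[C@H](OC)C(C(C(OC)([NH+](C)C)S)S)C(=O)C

Heavy atoms from the SMILES: 12 C, 1 N, 4 O, 2 S.
Implicit hydrogens by atom environment:
  6 × C: 3 H each → 18
  4 × O: no H
  3 × C: 1 H each → 3
  3 × C: no H
  2 × S: 1 H each → 2
  1 × N (charge +1): 1 H
  Total hydrogens = 24.
Net charge +1.
Molecular formula: C12H24NO4S2+

C12H24NO4S2+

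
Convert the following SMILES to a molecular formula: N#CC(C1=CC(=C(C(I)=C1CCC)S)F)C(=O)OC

Heavy atoms from the SMILES: 13 C, 1 F, 1 I, 1 N, 2 O, 1 S.
Implicit hydrogens by atom environment:
  5 × C (aromatic): no H
  2 × C: 3 H each → 6
  2 × C: 2 H each → 4
  2 × C: no H
  2 × O: no H
  1 × C (aromatic): 1 H
  1 × C: 1 H
  1 × F: no H
  1 × I: no H
  1 × N: no H
  1 × S: 1 H
  Total hydrogens = 13.
Molecular formula: C13H13FINO2S

C13H13FINO2S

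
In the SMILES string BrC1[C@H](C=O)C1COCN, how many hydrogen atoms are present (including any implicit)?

10

Hydrogens are implicit in SMILES; fill each atom to its normal valence:
  4 × C: 1 H each → 4
  2 × C: 2 H each → 4
  2 × O: no H
  1 × Br: no H
  1 × N: 2 H
  Total hydrogens = 10.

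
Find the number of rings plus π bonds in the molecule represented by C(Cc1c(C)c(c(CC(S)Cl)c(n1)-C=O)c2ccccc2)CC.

Molecular formula from the SMILES: C19H22ClNOS.
DoU = (2C + 2 + N − H − X)/2 = (2·19 + 2 + 1 − 22 − 1)/2 = 18/2 = 9.
(Structurally: 2 ring(s) + 7 π bond(s) = 9.)

9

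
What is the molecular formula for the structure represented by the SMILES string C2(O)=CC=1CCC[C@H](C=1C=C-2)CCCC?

Heavy atoms from the SMILES: 14 C, 1 O.
Implicit hydrogens by atom environment:
  6 × C: 2 H each → 12
  3 × C (aromatic): 1 H each → 3
  3 × C (aromatic): no H
  1 × C: 3 H
  1 × C: 1 H
  1 × O: 1 H
  Total hydrogens = 20.
Molecular formula: C14H20O

C14H20O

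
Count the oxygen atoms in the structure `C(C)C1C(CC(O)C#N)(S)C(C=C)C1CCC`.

The symbol for oxygen appears 1 time in the SMILES.

1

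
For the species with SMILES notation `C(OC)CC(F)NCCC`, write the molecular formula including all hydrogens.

C7H16FNO

Heavy atoms from the SMILES: 7 C, 1 F, 1 N, 1 O.
Implicit hydrogens by atom environment:
  4 × C: 2 H each → 8
  2 × C: 3 H each → 6
  1 × C: 1 H
  1 × F: no H
  1 × N: 1 H
  1 × O: no H
  Total hydrogens = 16.
Molecular formula: C7H16FNO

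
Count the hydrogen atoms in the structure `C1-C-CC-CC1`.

Hydrogens are implicit in SMILES; fill each atom to its normal valence:
  6 × C: 2 H each → 12
  Total hydrogens = 12.

12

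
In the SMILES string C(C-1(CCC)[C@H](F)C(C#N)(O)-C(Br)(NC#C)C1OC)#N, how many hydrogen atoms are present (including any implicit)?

15

Hydrogens are implicit in SMILES; fill each atom to its normal valence:
  6 × C: no H
  3 × C: 1 H each → 3
  2 × C: 3 H each → 6
  2 × C: 2 H each → 4
  2 × N: no H
  1 × Br: no H
  1 × F: no H
  1 × N: 1 H
  1 × O: 1 H
  1 × O: no H
  Total hydrogens = 15.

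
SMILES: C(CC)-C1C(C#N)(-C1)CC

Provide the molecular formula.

Heavy atoms from the SMILES: 9 C, 1 N.
Implicit hydrogens by atom environment:
  4 × C: 2 H each → 8
  2 × C: 3 H each → 6
  2 × C: no H
  1 × C: 1 H
  1 × N: no H
  Total hydrogens = 15.
Molecular formula: C9H15N

C9H15N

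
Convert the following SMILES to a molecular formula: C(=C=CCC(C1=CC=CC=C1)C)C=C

Heavy atoms from the SMILES: 14 C.
Implicit hydrogens by atom environment:
  5 × C (aromatic): 1 H each → 5
  4 × C: 1 H each → 4
  2 × C: 2 H each → 4
  1 × C: 3 H
  1 × C: no H
  1 × C (aromatic): no H
  Total hydrogens = 16.
Molecular formula: C14H16

C14H16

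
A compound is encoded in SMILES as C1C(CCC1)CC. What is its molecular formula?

C7H14

Heavy atoms from the SMILES: 7 C.
Implicit hydrogens by atom environment:
  5 × C: 2 H each → 10
  1 × C: 3 H
  1 × C: 1 H
  Total hydrogens = 14.
Molecular formula: C7H14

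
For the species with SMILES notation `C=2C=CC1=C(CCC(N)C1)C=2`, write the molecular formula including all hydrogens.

C10H13N

Heavy atoms from the SMILES: 10 C, 1 N.
Implicit hydrogens by atom environment:
  4 × C (aromatic): 1 H each → 4
  3 × C: 2 H each → 6
  2 × C (aromatic): no H
  1 × C: 1 H
  1 × N: 2 H
  Total hydrogens = 13.
Molecular formula: C10H13N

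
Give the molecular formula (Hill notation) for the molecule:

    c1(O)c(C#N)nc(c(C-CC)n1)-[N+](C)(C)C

Heavy atoms from the SMILES: 11 C, 4 N, 1 O.
Implicit hydrogens by atom environment:
  4 × C: 3 H each → 12
  4 × C (aromatic): no H
  2 × C: 2 H each → 4
  2 × N (aromatic): no H
  1 × C: no H
  1 × N: no H
  1 × N (charge +1): no H
  1 × O: 1 H
  Total hydrogens = 17.
Net charge +1.
Molecular formula: C11H17N4O+

C11H17N4O+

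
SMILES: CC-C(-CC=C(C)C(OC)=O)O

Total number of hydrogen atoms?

16

Hydrogens are implicit in SMILES; fill each atom to its normal valence:
  3 × C: 3 H each → 9
  2 × C: 2 H each → 4
  2 × C: 1 H each → 2
  2 × C: no H
  2 × O: no H
  1 × O: 1 H
  Total hydrogens = 16.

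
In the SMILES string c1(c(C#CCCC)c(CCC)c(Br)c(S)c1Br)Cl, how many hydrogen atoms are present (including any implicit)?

Hydrogens are implicit in SMILES; fill each atom to its normal valence:
  6 × C (aromatic): no H
  4 × C: 2 H each → 8
  2 × Br: no H
  2 × C: 3 H each → 6
  2 × C: no H
  1 × Cl: no H
  1 × S: 1 H
  Total hydrogens = 15.

15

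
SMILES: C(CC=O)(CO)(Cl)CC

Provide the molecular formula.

C6H11ClO2

Heavy atoms from the SMILES: 6 C, 1 Cl, 2 O.
Implicit hydrogens by atom environment:
  3 × C: 2 H each → 6
  1 × C: 3 H
  1 × C: 1 H
  1 × C: no H
  1 × Cl: no H
  1 × O: 1 H
  1 × O: no H
  Total hydrogens = 11.
Molecular formula: C6H11ClO2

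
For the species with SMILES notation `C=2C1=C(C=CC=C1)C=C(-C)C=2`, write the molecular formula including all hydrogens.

C11H10

Heavy atoms from the SMILES: 11 C.
Implicit hydrogens by atom environment:
  7 × C (aromatic): 1 H each → 7
  3 × C (aromatic): no H
  1 × C: 3 H
  Total hydrogens = 10.
Molecular formula: C11H10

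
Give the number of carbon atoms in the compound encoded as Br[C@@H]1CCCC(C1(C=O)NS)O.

7

The symbol for carbon appears 7 times in the SMILES.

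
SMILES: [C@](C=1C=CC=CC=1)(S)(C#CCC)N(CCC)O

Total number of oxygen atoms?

1

The symbol for oxygen appears 1 time in the SMILES.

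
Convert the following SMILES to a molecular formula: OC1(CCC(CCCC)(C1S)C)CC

Heavy atoms from the SMILES: 12 C, 1 O, 1 S.
Implicit hydrogens by atom environment:
  6 × C: 2 H each → 12
  3 × C: 3 H each → 9
  2 × C: no H
  1 × C: 1 H
  1 × O: 1 H
  1 × S: 1 H
  Total hydrogens = 24.
Molecular formula: C12H24OS

C12H24OS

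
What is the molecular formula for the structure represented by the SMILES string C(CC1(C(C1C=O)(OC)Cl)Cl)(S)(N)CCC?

C10H17Cl2NO2S

Heavy atoms from the SMILES: 10 C, 2 Cl, 1 N, 2 O, 1 S.
Implicit hydrogens by atom environment:
  3 × C: 2 H each → 6
  3 × C: no H
  2 × C: 3 H each → 6
  2 × C: 1 H each → 2
  2 × Cl: no H
  2 × O: no H
  1 × N: 2 H
  1 × S: 1 H
  Total hydrogens = 17.
Molecular formula: C10H17Cl2NO2S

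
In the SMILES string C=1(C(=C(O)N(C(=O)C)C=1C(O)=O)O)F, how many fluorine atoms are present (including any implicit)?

1

The symbol for fluorine appears 1 time in the SMILES.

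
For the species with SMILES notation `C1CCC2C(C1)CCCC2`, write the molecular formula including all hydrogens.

C10H18

Heavy atoms from the SMILES: 10 C.
Implicit hydrogens by atom environment:
  8 × C: 2 H each → 16
  2 × C: 1 H each → 2
  Total hydrogens = 18.
Molecular formula: C10H18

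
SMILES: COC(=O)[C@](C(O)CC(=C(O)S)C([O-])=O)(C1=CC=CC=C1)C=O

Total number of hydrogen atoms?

15

Hydrogens are implicit in SMILES; fill each atom to its normal valence:
  5 × C (aromatic): 1 H each → 5
  5 × C: no H
  4 × O: no H
  2 × C: 1 H each → 2
  2 × O: 1 H each → 2
  1 × C: 3 H
  1 × C: 2 H
  1 × C (aromatic): no H
  1 × O (charge -1): no H
  1 × S: 1 H
  Total hydrogens = 15.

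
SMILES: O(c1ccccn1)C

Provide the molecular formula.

Heavy atoms from the SMILES: 6 C, 1 N, 1 O.
Implicit hydrogens by atom environment:
  4 × C (aromatic): 1 H each → 4
  1 × C: 3 H
  1 × C (aromatic): no H
  1 × N (aromatic): no H
  1 × O: no H
  Total hydrogens = 7.
Molecular formula: C6H7NO

C6H7NO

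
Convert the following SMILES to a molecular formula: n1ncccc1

C4H4N2

Heavy atoms from the SMILES: 4 C, 2 N.
Implicit hydrogens by atom environment:
  4 × C (aromatic): 1 H each → 4
  2 × N (aromatic): no H
  Total hydrogens = 4.
Molecular formula: C4H4N2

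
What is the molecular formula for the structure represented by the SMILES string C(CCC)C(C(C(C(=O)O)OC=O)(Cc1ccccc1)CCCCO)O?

C20H30O6

Heavy atoms from the SMILES: 20 C, 6 O.
Implicit hydrogens by atom environment:
  8 × C: 2 H each → 16
  5 × C (aromatic): 1 H each → 5
  3 × C: 1 H each → 3
  3 × O: 1 H each → 3
  3 × O: no H
  2 × C: no H
  1 × C: 3 H
  1 × C (aromatic): no H
  Total hydrogens = 30.
Molecular formula: C20H30O6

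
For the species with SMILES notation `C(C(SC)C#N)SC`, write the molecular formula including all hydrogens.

C5H9NS2

Heavy atoms from the SMILES: 5 C, 1 N, 2 S.
Implicit hydrogens by atom environment:
  2 × C: 3 H each → 6
  2 × S: no H
  1 × C: 2 H
  1 × C: 1 H
  1 × C: no H
  1 × N: no H
  Total hydrogens = 9.
Molecular formula: C5H9NS2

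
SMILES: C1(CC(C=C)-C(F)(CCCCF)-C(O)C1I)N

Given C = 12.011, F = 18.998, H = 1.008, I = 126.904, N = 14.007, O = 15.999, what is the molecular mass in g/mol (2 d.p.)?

Molecular formula: C12H20F2INO.
M = 12×12.011 + 2×18.998 + 20×1.008 + 1×126.904 + 1×14.007 + 1×15.999 = 359.20 g/mol.

359.20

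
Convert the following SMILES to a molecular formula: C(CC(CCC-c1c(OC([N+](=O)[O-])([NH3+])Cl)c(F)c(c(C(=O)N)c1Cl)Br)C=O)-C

Heavy atoms from the SMILES: 1 Br, 16 C, 2 Cl, 1 F, 3 N, 5 O.
Implicit hydrogens by atom environment:
  6 × C (aromatic): no H
  5 × C: 2 H each → 10
  4 × O: no H
  2 × C: 1 H each → 2
  2 × C: no H
  2 × Cl: no H
  1 × Br: no H
  1 × C: 3 H
  1 × F: no H
  1 × N (charge +1): 3 H
  1 × N: 2 H
  1 × N (charge +1): no H
  1 × O (charge -1): no H
  Total hydrogens = 20.
Net charge +1.
Molecular formula: C16H20BrCl2FN3O5+

C16H20BrCl2FN3O5+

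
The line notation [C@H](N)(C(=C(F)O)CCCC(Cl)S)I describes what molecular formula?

Heavy atoms from the SMILES: 7 C, 1 Cl, 1 F, 1 I, 1 N, 1 O, 1 S.
Implicit hydrogens by atom environment:
  3 × C: 2 H each → 6
  2 × C: 1 H each → 2
  2 × C: no H
  1 × Cl: no H
  1 × F: no H
  1 × I: no H
  1 × N: 2 H
  1 × O: 1 H
  1 × S: 1 H
  Total hydrogens = 12.
Molecular formula: C7H12ClFINOS

C7H12ClFINOS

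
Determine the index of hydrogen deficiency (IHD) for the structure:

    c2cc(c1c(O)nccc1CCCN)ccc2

Molecular formula from the SMILES: C14H16N2O.
DoU = (2C + 2 + N − H − X)/2 = (2·14 + 2 + 2 − 16 − 0)/2 = 16/2 = 8.
(Structurally: 2 ring(s) + 6 π bond(s) = 8.)

8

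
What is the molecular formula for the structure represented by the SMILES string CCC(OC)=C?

Heavy atoms from the SMILES: 5 C, 1 O.
Implicit hydrogens by atom environment:
  2 × C: 3 H each → 6
  2 × C: 2 H each → 4
  1 × C: no H
  1 × O: no H
  Total hydrogens = 10.
Molecular formula: C5H10O

C5H10O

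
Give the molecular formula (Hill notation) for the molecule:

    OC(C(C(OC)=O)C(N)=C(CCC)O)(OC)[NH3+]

Heavy atoms from the SMILES: 10 C, 2 N, 5 O.
Implicit hydrogens by atom environment:
  4 × C: no H
  3 × C: 3 H each → 9
  3 × O: no H
  2 × C: 2 H each → 4
  2 × O: 1 H each → 2
  1 × C: 1 H
  1 × N (charge +1): 3 H
  1 × N: 2 H
  Total hydrogens = 21.
Net charge +1.
Molecular formula: C10H21N2O5+

C10H21N2O5+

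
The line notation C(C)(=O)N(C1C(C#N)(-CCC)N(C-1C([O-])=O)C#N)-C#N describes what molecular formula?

Heavy atoms from the SMILES: 12 C, 5 N, 3 O.
Implicit hydrogens by atom environment:
  6 × C: no H
  5 × N: no H
  2 × C: 3 H each → 6
  2 × C: 2 H each → 4
  2 × C: 1 H each → 2
  2 × O: no H
  1 × O (charge -1): no H
  Total hydrogens = 12.
Net charge -1.
Molecular formula: C12H12N5O3-

C12H12N5O3-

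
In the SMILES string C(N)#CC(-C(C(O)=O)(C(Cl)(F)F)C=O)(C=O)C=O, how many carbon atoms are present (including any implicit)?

9

The symbol for carbon appears 9 times in the SMILES. (Cl is a single chlorine, not C + l.)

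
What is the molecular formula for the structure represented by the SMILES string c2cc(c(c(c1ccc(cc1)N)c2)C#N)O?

Heavy atoms from the SMILES: 13 C, 2 N, 1 O.
Implicit hydrogens by atom environment:
  7 × C (aromatic): 1 H each → 7
  5 × C (aromatic): no H
  1 × C: no H
  1 × N: 2 H
  1 × N: no H
  1 × O: 1 H
  Total hydrogens = 10.
Molecular formula: C13H10N2O

C13H10N2O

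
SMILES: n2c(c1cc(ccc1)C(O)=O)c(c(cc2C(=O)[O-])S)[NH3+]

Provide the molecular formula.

C13H10N2O4S

Heavy atoms from the SMILES: 13 C, 2 N, 4 O, 1 S.
Implicit hydrogens by atom environment:
  6 × C (aromatic): no H
  5 × C (aromatic): 1 H each → 5
  2 × C: no H
  2 × O: no H
  1 × N (charge +1): 3 H
  1 × N (aromatic): no H
  1 × O: 1 H
  1 × O (charge -1): no H
  1 × S: 1 H
  Total hydrogens = 10.
Molecular formula: C13H10N2O4S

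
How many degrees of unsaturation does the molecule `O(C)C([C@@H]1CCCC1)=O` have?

Molecular formula from the SMILES: C7H12O2.
DoU = (2C + 2 + N − H − X)/2 = (2·7 + 2 + 0 − 12 − 0)/2 = 4/2 = 2.
(Structurally: 1 ring(s) + 1 π bond(s) = 2.)

2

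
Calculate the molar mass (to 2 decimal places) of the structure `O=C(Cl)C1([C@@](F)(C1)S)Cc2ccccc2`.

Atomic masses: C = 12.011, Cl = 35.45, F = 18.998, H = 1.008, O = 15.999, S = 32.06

244.71

Molecular formula: C11H10ClFOS.
M = 11×12.011 + 1×35.45 + 1×18.998 + 10×1.008 + 1×15.999 + 1×32.06 = 244.71 g/mol.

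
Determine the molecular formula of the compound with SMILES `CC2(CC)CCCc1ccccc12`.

C13H18

Heavy atoms from the SMILES: 13 C.
Implicit hydrogens by atom environment:
  4 × C: 2 H each → 8
  4 × C (aromatic): 1 H each → 4
  2 × C: 3 H each → 6
  2 × C (aromatic): no H
  1 × C: no H
  Total hydrogens = 18.
Molecular formula: C13H18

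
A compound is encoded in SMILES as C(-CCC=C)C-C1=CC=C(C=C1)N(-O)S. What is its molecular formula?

C12H17NOS

Heavy atoms from the SMILES: 12 C, 1 N, 1 O, 1 S.
Implicit hydrogens by atom environment:
  5 × C: 2 H each → 10
  4 × C (aromatic): 1 H each → 4
  2 × C (aromatic): no H
  1 × C: 1 H
  1 × N: no H
  1 × O: 1 H
  1 × S: 1 H
  Total hydrogens = 17.
Molecular formula: C12H17NOS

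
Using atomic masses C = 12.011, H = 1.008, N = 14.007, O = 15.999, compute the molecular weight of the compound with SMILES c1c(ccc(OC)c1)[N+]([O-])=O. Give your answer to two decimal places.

153.14

Molecular formula: C7H7NO3.
M = 7×12.011 + 7×1.008 + 1×14.007 + 3×15.999 = 153.14 g/mol.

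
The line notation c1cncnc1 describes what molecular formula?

Heavy atoms from the SMILES: 4 C, 2 N.
Implicit hydrogens by atom environment:
  4 × C (aromatic): 1 H each → 4
  2 × N (aromatic): no H
  Total hydrogens = 4.
Molecular formula: C4H4N2

C4H4N2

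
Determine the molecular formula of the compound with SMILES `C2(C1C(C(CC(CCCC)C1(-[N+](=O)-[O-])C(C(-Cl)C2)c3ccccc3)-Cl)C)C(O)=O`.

Heavy atoms from the SMILES: 22 C, 2 Cl, 1 N, 4 O.
Implicit hydrogens by atom environment:
  7 × C: 1 H each → 7
  5 × C: 2 H each → 10
  5 × C (aromatic): 1 H each → 5
  2 × C: 3 H each → 6
  2 × C: no H
  2 × Cl: no H
  2 × O: no H
  1 × C (aromatic): no H
  1 × N (charge +1): no H
  1 × O: 1 H
  1 × O (charge -1): no H
  Total hydrogens = 29.
Molecular formula: C22H29Cl2NO4

C22H29Cl2NO4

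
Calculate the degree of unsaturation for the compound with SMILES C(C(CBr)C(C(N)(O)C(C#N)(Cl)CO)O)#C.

Molecular formula from the SMILES: C9H12BrClN2O3.
DoU = (2C + 2 + N − H − X)/2 = (2·9 + 2 + 2 − 12 − 2)/2 = 8/2 = 4.
(Structurally: 0 ring(s) + 4 π bond(s) = 4.)

4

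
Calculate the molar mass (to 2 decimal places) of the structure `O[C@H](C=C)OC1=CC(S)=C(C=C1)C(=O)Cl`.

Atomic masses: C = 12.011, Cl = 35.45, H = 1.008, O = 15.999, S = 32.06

Molecular formula: C10H9ClO3S.
M = 10×12.011 + 1×35.45 + 9×1.008 + 3×15.999 + 1×32.06 = 244.69 g/mol.

244.69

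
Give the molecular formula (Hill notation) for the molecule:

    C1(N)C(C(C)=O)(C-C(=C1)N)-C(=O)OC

C9H14N2O3

Heavy atoms from the SMILES: 9 C, 2 N, 3 O.
Implicit hydrogens by atom environment:
  4 × C: no H
  3 × O: no H
  2 × C: 3 H each → 6
  2 × C: 1 H each → 2
  2 × N: 2 H each → 4
  1 × C: 2 H
  Total hydrogens = 14.
Molecular formula: C9H14N2O3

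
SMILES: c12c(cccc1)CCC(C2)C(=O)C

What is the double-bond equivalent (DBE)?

Molecular formula from the SMILES: C12H14O.
DoU = (2C + 2 + N − H − X)/2 = (2·12 + 2 + 0 − 14 − 0)/2 = 12/2 = 6.
(Structurally: 2 ring(s) + 4 π bond(s) = 6.)

6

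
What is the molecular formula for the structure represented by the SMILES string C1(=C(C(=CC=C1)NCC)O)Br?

C8H10BrNO

Heavy atoms from the SMILES: 1 Br, 8 C, 1 N, 1 O.
Implicit hydrogens by atom environment:
  3 × C (aromatic): 1 H each → 3
  3 × C (aromatic): no H
  1 × Br: no H
  1 × C: 3 H
  1 × C: 2 H
  1 × N: 1 H
  1 × O: 1 H
  Total hydrogens = 10.
Molecular formula: C8H10BrNO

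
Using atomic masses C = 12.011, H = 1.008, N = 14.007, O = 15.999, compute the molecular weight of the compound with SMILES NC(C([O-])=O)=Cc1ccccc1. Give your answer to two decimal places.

162.17

Molecular formula: C9H8NO2-.
M = 9×12.011 + 8×1.008 + 1×14.007 + 2×15.999 = 162.17 g/mol.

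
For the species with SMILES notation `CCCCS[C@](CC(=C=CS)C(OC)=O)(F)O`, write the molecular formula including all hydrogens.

C11H17FO3S2

Heavy atoms from the SMILES: 11 C, 1 F, 3 O, 2 S.
Implicit hydrogens by atom environment:
  4 × C: 2 H each → 8
  4 × C: no H
  2 × C: 3 H each → 6
  2 × O: no H
  1 × C: 1 H
  1 × F: no H
  1 × O: 1 H
  1 × S: 1 H
  1 × S: no H
  Total hydrogens = 17.
Molecular formula: C11H17FO3S2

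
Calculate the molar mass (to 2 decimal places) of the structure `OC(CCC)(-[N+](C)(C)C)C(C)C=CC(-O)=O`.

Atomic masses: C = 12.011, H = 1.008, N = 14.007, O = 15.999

Molecular formula: C12H24NO3+.
M = 12×12.011 + 24×1.008 + 1×14.007 + 3×15.999 = 230.33 g/mol.

230.33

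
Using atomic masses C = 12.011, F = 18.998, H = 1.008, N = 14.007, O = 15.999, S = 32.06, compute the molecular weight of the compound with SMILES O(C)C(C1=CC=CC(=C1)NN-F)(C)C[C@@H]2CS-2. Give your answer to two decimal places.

Molecular formula: C12H17FN2OS.
M = 12×12.011 + 1×18.998 + 17×1.008 + 2×14.007 + 1×15.999 + 1×32.06 = 256.34 g/mol.

256.34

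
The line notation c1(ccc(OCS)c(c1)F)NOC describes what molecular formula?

Heavy atoms from the SMILES: 8 C, 1 F, 1 N, 2 O, 1 S.
Implicit hydrogens by atom environment:
  3 × C (aromatic): 1 H each → 3
  3 × C (aromatic): no H
  2 × O: no H
  1 × C: 3 H
  1 × C: 2 H
  1 × F: no H
  1 × N: 1 H
  1 × S: 1 H
  Total hydrogens = 10.
Molecular formula: C8H10FNO2S

C8H10FNO2S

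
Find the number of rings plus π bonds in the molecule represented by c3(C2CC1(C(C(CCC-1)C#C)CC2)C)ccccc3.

Molecular formula from the SMILES: C19H24.
DoU = (2C + 2 + N − H − X)/2 = (2·19 + 2 + 0 − 24 − 0)/2 = 16/2 = 8.
(Structurally: 3 ring(s) + 5 π bond(s) = 8.)

8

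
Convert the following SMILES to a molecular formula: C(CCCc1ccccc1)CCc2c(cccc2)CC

Heavy atoms from the SMILES: 20 C.
Implicit hydrogens by atom environment:
  9 × C (aromatic): 1 H each → 9
  7 × C: 2 H each → 14
  3 × C (aromatic): no H
  1 × C: 3 H
  Total hydrogens = 26.
Molecular formula: C20H26

C20H26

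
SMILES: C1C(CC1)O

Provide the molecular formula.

C4H8O

Heavy atoms from the SMILES: 4 C, 1 O.
Implicit hydrogens by atom environment:
  3 × C: 2 H each → 6
  1 × C: 1 H
  1 × O: 1 H
  Total hydrogens = 8.
Molecular formula: C4H8O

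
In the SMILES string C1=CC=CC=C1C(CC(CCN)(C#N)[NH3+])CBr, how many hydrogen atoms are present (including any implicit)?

Hydrogens are implicit in SMILES; fill each atom to its normal valence:
  5 × C (aromatic): 1 H each → 5
  4 × C: 2 H each → 8
  2 × C: no H
  1 × Br: no H
  1 × C: 1 H
  1 × C (aromatic): no H
  1 × N (charge +1): 3 H
  1 × N: 2 H
  1 × N: no H
  Total hydrogens = 19.

19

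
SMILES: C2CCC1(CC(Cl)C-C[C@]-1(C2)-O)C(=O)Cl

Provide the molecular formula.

Heavy atoms from the SMILES: 11 C, 2 Cl, 2 O.
Implicit hydrogens by atom environment:
  7 × C: 2 H each → 14
  3 × C: no H
  2 × Cl: no H
  1 × C: 1 H
  1 × O: 1 H
  1 × O: no H
  Total hydrogens = 16.
Molecular formula: C11H16Cl2O2

C11H16Cl2O2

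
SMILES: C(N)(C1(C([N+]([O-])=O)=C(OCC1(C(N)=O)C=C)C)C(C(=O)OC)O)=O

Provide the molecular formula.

Heavy atoms from the SMILES: 13 C, 3 N, 8 O.
Implicit hydrogens by atom environment:
  7 × C: no H
  6 × O: no H
  2 × C: 3 H each → 6
  2 × C: 2 H each → 4
  2 × C: 1 H each → 2
  2 × N: 2 H each → 4
  1 × N (charge +1): no H
  1 × O: 1 H
  1 × O (charge -1): no H
  Total hydrogens = 17.
Molecular formula: C13H17N3O8

C13H17N3O8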